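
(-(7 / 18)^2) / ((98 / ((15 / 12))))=-5 / 2592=-0.00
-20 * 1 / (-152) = 0.13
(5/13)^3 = 125/2197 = 0.06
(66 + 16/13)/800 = 437/5200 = 0.08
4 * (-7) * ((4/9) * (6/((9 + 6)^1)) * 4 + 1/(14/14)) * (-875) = 377300/9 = 41922.22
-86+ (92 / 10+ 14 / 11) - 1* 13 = -4869 / 55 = -88.53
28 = 28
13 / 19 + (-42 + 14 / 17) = -13079 / 323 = -40.49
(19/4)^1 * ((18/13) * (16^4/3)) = 143675.08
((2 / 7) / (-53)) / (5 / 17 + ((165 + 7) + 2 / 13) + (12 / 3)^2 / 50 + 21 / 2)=-22100 / 751316181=-0.00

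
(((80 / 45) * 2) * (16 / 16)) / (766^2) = 8 / 1320201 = 0.00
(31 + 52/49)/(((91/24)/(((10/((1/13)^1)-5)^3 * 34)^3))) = 11041149616241455078125000000/4459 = 2476149274779424776435299.00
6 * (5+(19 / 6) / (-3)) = 71 / 3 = 23.67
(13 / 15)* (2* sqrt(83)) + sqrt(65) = sqrt(65) + 26* sqrt(83) / 15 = 23.85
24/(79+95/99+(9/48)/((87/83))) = 1102464/3681241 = 0.30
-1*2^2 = -4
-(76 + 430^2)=-184976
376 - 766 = -390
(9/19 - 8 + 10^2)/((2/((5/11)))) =8785/418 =21.02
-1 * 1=-1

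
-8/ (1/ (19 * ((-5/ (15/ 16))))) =2432/ 3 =810.67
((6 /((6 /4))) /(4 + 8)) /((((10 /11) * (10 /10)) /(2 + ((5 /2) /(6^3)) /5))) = 1903 /2592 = 0.73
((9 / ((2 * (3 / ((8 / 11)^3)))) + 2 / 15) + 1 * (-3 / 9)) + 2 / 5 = 5171 / 6655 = 0.78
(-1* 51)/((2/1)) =-51/2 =-25.50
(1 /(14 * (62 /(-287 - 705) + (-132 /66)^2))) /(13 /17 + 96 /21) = 136 /40005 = 0.00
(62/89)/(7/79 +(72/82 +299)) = 100409/43235844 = 0.00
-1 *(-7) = 7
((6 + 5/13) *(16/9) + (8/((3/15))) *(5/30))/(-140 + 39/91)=-14756/114309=-0.13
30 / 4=15 / 2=7.50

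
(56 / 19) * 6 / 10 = 168 / 95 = 1.77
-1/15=-0.07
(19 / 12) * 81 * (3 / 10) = 1539 / 40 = 38.48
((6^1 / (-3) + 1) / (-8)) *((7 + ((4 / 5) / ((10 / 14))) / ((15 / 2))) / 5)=2681 / 15000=0.18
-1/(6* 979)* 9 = -3/1958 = -0.00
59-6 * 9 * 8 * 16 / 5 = -6617 / 5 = -1323.40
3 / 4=0.75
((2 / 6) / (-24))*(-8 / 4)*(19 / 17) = 19 / 612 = 0.03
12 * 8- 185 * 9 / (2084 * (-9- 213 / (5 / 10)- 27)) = 30810411 / 320936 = 96.00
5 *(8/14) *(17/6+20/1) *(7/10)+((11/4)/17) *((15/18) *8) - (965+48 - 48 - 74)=-43057/51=-844.25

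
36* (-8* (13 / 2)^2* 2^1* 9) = -219024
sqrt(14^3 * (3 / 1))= 14 * sqrt(42)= 90.73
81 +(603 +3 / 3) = 685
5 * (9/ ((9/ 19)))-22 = 73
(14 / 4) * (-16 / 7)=-8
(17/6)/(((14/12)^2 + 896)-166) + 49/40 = 1294201/1053160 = 1.23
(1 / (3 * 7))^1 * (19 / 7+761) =1782 / 49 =36.37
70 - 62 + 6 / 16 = 67 / 8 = 8.38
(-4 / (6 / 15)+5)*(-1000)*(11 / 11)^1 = 5000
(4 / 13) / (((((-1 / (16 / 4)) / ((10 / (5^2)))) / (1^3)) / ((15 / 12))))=-8 / 13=-0.62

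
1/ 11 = 0.09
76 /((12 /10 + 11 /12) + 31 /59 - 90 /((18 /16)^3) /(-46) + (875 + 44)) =167073840 /2029103473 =0.08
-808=-808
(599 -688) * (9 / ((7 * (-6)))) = 267 / 14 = 19.07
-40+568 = 528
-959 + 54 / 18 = -956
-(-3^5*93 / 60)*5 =7533 / 4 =1883.25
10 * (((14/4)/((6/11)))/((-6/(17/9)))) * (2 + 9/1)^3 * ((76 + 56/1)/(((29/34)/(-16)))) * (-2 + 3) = 52128987680/783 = 66575974.05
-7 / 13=-0.54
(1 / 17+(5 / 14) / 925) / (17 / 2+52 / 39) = 7821 / 1298885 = 0.01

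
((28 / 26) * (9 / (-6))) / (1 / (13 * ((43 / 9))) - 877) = 903 / 490234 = 0.00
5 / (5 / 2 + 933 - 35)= 10 / 1801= 0.01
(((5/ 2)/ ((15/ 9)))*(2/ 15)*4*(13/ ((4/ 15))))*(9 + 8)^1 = 663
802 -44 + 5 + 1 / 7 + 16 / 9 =48190 / 63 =764.92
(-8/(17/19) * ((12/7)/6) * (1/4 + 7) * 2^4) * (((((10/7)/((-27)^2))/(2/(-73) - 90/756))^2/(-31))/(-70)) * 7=-7516874240/43915100849361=-0.00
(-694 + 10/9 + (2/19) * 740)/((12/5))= -131455/513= -256.25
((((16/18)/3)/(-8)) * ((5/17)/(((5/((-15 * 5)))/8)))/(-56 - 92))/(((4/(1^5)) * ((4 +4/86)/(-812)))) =7525/16983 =0.44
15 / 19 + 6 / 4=87 / 38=2.29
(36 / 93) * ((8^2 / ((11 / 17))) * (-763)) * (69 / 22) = -343679616 / 3751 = -91623.46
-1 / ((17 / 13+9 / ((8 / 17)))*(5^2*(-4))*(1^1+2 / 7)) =182 / 478125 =0.00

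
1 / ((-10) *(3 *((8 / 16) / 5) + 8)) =-1 / 83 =-0.01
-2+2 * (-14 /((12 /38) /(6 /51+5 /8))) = -13841 /204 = -67.85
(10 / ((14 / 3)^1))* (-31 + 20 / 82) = -18915 / 287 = -65.91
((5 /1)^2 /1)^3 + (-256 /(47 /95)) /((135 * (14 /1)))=15624.73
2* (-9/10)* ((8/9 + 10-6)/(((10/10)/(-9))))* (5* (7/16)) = 693/4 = 173.25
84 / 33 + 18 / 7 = 394 / 77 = 5.12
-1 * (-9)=9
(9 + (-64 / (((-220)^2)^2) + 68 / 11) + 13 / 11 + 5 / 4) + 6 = 216079531 / 9150625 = 23.61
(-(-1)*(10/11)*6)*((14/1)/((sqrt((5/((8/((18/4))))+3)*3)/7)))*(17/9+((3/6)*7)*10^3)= 247093280*sqrt(31)/3069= 448275.39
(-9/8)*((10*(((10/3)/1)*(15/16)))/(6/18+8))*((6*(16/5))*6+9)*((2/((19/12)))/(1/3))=-150903/76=-1985.57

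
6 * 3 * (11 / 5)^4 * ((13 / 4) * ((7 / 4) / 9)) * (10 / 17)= 1332331 / 8500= 156.74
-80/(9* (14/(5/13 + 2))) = -1.51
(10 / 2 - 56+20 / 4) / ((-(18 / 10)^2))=1150 / 81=14.20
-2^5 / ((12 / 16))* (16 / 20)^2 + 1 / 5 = -2033 / 75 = -27.11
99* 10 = 990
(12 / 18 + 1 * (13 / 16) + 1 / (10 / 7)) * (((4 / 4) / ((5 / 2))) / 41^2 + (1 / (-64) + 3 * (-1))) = -6.57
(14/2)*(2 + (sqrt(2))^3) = 14 + 14*sqrt(2) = 33.80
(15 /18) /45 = 1 /54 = 0.02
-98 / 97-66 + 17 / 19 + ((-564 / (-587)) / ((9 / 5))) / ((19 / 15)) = -71070637 / 1081841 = -65.69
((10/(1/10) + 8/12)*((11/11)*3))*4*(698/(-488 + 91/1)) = -843184/397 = -2123.89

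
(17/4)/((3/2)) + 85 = 527/6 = 87.83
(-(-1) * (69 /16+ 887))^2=203376121 /256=794437.97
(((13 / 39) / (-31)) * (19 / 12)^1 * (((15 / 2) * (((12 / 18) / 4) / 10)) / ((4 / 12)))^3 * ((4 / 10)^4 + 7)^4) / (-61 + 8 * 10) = -1115257116408483 / 9687500000000000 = -0.12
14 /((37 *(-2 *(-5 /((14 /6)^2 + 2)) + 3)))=938 /10767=0.09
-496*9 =-4464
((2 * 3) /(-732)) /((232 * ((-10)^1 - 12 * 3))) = 1 /1301984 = 0.00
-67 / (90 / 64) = -2144 / 45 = -47.64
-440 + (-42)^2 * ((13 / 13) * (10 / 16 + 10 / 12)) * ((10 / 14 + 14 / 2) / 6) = 5735 / 2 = 2867.50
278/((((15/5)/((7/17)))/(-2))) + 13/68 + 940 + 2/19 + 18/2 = 3383681/3876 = 872.98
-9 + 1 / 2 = -17 / 2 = -8.50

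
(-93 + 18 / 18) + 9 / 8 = -727 / 8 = -90.88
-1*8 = -8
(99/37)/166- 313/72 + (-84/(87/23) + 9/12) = -25.79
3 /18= 1 /6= 0.17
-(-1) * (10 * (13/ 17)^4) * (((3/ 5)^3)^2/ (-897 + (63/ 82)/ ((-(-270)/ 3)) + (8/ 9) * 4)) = -0.00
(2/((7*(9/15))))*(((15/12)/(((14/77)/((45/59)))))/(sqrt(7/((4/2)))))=4125*sqrt(14)/11564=1.33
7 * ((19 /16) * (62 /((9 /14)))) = 28861 /36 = 801.69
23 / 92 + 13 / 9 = 61 / 36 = 1.69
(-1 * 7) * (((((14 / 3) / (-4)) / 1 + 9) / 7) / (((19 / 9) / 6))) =-423 / 19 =-22.26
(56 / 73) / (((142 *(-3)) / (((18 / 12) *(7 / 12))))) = -49 / 31098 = -0.00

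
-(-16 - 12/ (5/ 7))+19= 259/ 5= 51.80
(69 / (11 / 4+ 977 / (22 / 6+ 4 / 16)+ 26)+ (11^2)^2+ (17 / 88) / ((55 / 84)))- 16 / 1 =925565938827 / 63284210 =14625.54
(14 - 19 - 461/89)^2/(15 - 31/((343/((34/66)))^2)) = 6.91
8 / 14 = 4 / 7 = 0.57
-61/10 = -6.10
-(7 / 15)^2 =-0.22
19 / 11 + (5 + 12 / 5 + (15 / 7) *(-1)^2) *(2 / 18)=9659 / 3465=2.79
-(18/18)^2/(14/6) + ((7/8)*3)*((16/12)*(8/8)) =43/14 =3.07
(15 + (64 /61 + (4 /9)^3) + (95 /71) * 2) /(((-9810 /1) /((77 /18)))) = -914734667 /111503171484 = -0.01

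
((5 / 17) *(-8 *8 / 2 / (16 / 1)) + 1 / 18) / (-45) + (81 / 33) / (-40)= -30007 / 605880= -0.05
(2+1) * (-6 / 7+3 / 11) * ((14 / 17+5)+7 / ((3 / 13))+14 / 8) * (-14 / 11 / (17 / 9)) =284715 / 6358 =44.78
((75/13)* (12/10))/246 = 15/533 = 0.03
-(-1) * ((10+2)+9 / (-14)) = 159 / 14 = 11.36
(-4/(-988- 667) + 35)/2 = 57929/3310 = 17.50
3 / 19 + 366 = 6957 / 19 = 366.16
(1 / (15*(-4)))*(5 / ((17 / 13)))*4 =-13 / 51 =-0.25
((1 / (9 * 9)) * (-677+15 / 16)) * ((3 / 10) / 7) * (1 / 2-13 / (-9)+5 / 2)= -10817 / 6804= -1.59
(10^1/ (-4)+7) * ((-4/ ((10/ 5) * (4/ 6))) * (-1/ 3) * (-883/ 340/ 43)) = -7947/ 29240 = -0.27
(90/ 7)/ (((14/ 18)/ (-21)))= -2430/ 7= -347.14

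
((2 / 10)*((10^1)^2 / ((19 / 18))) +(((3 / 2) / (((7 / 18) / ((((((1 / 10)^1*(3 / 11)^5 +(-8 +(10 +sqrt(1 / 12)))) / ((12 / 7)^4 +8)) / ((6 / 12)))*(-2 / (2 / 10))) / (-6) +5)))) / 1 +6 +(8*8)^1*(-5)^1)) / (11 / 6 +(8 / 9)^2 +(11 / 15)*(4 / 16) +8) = -25.35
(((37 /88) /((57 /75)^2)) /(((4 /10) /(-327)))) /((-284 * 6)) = 12603125 /36088448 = 0.35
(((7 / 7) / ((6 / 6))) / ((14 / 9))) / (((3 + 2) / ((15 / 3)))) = 9 / 14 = 0.64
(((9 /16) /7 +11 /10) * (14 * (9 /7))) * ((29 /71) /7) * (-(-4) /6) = 57507 /69580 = 0.83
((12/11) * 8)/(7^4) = 0.00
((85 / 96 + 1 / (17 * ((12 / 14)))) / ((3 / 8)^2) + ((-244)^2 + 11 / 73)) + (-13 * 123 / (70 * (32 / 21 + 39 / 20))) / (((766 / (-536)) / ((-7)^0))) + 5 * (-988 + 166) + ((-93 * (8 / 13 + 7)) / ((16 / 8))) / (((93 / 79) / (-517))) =11410653207976657 / 54090432006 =210955.11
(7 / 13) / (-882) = -1 / 1638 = -0.00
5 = 5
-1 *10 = -10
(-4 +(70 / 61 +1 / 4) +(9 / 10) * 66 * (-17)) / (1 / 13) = -16056703 / 1220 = -13161.23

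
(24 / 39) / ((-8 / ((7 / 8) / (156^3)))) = -7 / 394827264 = -0.00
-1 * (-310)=310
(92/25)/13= 92/325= 0.28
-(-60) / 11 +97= 1127 / 11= 102.45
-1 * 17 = -17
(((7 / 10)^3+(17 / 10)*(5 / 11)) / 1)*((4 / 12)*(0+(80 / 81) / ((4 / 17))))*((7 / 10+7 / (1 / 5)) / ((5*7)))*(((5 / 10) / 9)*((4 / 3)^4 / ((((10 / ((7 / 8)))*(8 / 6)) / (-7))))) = -57932651 / 451068750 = -0.13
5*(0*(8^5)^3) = 0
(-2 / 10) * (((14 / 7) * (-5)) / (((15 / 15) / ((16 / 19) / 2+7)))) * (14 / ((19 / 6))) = 23688 / 361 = 65.62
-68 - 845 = -913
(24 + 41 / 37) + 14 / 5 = 5163 / 185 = 27.91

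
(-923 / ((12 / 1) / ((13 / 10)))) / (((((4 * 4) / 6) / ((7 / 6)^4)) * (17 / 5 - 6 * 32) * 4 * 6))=0.02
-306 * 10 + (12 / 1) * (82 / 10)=-2961.60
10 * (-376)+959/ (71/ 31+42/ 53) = -17468763/ 5065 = -3448.92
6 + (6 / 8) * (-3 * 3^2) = -57 / 4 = -14.25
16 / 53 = 0.30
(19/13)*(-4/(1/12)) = -912/13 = -70.15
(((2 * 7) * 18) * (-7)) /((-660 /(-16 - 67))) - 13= -12916 /55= -234.84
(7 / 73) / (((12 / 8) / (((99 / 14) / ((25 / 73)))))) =1.32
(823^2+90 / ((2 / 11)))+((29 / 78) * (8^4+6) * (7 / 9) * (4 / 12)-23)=714140806 / 1053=678196.40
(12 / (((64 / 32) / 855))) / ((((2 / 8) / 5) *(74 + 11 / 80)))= 912000 / 659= 1383.92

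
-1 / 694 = -0.00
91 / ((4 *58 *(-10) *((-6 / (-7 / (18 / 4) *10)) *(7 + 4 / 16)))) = -0.01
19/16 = 1.19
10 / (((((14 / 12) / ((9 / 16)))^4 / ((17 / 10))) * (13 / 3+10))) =27103491 / 422883328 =0.06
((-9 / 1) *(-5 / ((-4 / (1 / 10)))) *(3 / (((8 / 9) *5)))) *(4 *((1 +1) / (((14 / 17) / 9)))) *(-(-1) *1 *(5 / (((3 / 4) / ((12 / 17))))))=-2187 / 7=-312.43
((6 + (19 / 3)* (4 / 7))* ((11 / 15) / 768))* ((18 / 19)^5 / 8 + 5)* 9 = 14017143701 / 33278770560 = 0.42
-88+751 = 663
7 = 7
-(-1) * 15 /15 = 1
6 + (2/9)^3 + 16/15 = 25798/3645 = 7.08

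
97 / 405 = 0.24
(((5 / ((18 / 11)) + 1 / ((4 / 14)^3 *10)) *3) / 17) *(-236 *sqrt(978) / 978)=-18349 *sqrt(978) / 58680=-9.78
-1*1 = -1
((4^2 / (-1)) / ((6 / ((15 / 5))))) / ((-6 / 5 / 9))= 60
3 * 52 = 156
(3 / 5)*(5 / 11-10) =-63 / 11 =-5.73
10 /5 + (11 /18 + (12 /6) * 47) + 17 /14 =6163 /63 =97.83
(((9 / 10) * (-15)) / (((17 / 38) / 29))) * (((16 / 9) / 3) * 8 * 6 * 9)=-3808512 / 17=-224030.12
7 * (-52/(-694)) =182/347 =0.52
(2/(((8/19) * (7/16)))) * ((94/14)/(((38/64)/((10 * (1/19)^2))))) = 60160/17689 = 3.40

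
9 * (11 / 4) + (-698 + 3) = -2681 / 4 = -670.25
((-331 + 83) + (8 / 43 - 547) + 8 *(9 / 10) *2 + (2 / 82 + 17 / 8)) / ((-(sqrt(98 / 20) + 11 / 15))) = 264.09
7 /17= 0.41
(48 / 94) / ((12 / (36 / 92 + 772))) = 35530 / 1081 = 32.87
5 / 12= 0.42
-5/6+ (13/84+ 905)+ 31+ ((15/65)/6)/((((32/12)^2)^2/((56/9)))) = 87157433/93184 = 935.33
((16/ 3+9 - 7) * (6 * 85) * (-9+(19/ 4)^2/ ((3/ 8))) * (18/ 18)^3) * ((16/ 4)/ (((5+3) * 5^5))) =57409/ 1875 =30.62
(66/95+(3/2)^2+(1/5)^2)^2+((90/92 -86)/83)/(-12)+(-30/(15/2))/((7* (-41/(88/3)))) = 9.40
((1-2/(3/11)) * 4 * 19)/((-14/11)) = 7942/21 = 378.19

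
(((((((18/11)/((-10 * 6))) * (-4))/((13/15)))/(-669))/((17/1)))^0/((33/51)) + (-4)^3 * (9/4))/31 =-1567/341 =-4.60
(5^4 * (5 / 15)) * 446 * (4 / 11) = 1115000 / 33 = 33787.88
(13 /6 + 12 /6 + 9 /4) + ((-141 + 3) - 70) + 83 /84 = -8425 /42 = -200.60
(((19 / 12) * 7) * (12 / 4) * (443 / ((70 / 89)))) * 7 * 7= 36706537 / 40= 917663.42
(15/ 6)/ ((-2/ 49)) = -245/ 4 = -61.25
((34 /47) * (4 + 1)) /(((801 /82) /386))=5380840 /37647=142.93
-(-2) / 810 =1 / 405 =0.00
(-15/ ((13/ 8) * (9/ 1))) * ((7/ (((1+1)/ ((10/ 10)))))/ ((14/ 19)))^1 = -190/ 39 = -4.87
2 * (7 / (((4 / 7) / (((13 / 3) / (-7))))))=-15.17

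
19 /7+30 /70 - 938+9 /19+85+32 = -108712 /133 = -817.38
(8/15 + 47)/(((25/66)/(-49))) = -768614/125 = -6148.91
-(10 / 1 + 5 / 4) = -45 / 4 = -11.25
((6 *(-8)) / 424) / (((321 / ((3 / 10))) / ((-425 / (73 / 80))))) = 20400 / 413983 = 0.05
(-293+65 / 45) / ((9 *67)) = -2624 / 5427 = -0.48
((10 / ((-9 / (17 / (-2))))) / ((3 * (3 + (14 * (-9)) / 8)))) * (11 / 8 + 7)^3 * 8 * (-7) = 10526705 / 1296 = 8122.46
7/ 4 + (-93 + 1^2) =-361/ 4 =-90.25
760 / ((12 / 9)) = 570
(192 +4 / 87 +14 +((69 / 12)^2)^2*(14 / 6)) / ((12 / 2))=20465593 / 44544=459.45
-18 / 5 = -3.60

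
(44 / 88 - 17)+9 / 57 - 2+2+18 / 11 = -6147 / 418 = -14.71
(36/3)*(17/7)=204/7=29.14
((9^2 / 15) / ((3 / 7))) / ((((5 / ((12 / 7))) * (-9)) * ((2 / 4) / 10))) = -48 / 5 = -9.60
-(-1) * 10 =10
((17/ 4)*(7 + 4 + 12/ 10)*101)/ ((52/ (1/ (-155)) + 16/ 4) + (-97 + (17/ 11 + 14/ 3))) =-3456321/ 5376880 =-0.64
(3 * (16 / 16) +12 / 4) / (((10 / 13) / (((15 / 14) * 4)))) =234 / 7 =33.43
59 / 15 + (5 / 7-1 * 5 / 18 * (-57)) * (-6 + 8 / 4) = -2179 / 35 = -62.26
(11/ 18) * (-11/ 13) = -121/ 234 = -0.52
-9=-9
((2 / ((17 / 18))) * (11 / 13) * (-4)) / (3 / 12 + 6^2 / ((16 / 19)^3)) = -1622016 / 13699127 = -0.12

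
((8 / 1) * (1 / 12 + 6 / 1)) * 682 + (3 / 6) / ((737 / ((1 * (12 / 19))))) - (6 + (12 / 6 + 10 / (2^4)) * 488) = 1340241151 / 42009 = 31903.67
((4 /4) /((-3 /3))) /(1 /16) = -16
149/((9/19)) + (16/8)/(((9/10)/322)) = 9271/9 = 1030.11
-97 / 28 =-3.46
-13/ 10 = -1.30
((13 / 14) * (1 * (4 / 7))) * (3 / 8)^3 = 0.03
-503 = -503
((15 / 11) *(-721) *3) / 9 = -3605 / 11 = -327.73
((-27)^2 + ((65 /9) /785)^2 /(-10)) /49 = 14554987841 /978318810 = 14.88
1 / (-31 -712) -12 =-8917 / 743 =-12.00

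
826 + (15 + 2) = 843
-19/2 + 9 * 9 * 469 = 37979.50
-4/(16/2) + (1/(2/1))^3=-3/8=-0.38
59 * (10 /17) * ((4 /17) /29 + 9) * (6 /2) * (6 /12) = 3930285 /8381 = 468.95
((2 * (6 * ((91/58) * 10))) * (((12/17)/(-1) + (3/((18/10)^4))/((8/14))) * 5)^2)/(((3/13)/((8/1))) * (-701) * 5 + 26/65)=-197818978711250/99961279572303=-1.98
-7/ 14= -1/ 2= -0.50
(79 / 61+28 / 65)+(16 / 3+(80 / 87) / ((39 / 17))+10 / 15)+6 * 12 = 82920293 / 1034865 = 80.13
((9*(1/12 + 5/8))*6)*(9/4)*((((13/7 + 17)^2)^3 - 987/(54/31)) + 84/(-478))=3481768962320622795/899779552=3869580003.88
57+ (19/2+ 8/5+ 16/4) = 721/10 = 72.10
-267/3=-89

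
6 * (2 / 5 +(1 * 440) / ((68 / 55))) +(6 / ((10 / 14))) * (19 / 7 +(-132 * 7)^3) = -563266579494 / 85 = -6626665641.11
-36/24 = -3/2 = -1.50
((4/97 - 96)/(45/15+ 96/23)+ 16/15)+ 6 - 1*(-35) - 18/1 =171103/16005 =10.69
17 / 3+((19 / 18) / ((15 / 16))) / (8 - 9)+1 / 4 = 2587 / 540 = 4.79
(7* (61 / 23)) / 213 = 427 / 4899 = 0.09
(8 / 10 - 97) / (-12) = 481 / 60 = 8.02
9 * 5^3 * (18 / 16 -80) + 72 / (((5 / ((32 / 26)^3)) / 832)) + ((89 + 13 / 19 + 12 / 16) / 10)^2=-6473402539839 / 97614400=-66316.06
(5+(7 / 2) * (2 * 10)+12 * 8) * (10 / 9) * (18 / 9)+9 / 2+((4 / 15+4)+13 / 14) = 389.70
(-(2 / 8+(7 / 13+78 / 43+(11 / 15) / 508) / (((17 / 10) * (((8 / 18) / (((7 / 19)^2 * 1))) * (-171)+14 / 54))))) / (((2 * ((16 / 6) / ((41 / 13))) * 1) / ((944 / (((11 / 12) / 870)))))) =-131142.16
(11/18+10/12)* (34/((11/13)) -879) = -119951/99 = -1211.63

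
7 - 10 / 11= 67 / 11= 6.09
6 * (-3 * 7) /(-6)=21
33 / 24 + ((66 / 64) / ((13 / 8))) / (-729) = 34727 / 25272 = 1.37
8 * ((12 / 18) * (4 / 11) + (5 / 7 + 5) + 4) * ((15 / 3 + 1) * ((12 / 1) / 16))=27600 / 77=358.44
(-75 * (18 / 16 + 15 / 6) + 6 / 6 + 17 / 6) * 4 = -6433 / 6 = -1072.17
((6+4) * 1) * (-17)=-170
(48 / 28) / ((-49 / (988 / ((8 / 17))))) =-25194 / 343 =-73.45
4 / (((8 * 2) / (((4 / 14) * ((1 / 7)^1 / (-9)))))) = -1 / 882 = -0.00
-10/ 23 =-0.43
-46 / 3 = -15.33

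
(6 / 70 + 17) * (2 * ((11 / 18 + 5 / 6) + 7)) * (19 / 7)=1727024 / 2205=783.23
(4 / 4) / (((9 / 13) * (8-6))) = 13 / 18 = 0.72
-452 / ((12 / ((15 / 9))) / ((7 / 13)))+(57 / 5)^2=96.16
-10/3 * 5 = -50/3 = -16.67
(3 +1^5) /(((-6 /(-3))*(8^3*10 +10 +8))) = 1 /2569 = 0.00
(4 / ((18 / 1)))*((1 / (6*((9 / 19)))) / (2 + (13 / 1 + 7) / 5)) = 19 / 1458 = 0.01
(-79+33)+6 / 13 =-592 / 13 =-45.54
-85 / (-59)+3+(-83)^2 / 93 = 430817 / 5487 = 78.52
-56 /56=-1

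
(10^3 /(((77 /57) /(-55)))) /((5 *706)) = -28500 /2471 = -11.53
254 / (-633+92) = -254 / 541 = -0.47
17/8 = 2.12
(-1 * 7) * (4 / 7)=-4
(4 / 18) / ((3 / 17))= 1.26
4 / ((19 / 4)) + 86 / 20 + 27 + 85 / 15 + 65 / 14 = 84691 / 1995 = 42.45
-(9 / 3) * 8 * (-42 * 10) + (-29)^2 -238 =10683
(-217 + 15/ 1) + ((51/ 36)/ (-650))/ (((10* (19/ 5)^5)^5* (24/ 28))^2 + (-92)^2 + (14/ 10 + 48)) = -20127436655334568124675378266252047273698030674233526303655359748075686361/ 99640775521458258042947417159663600364841734510841047885721142944478568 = -202.00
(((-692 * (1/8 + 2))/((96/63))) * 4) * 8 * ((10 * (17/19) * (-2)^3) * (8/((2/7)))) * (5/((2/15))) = 2320913368.42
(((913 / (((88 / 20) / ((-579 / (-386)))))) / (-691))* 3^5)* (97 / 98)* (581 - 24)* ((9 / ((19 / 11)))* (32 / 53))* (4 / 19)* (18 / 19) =-466047558139680 / 12308660693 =-37863.38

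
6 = 6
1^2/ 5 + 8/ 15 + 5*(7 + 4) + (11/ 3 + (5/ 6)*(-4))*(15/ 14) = 11779/ 210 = 56.09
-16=-16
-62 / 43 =-1.44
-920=-920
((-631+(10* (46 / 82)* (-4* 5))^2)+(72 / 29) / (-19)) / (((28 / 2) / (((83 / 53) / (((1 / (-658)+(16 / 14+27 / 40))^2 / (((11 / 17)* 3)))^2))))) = 17723262529196760839304960000 / 38275185153758547667633147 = 463.05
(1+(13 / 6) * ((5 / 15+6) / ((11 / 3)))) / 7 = 313 / 462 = 0.68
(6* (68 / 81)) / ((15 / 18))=272 / 45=6.04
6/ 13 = 0.46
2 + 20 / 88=49 / 22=2.23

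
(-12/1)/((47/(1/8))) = -0.03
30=30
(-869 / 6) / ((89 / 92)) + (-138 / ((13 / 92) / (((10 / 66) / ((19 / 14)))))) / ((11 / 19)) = -141975182 / 419991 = -338.04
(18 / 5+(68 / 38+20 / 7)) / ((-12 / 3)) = -1371 / 665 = -2.06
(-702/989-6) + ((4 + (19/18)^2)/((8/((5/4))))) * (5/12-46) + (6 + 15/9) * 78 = 68274690821/123047424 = 554.86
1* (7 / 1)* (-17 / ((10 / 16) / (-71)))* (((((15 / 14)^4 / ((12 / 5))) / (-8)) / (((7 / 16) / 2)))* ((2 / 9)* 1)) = -2263125 / 2401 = -942.58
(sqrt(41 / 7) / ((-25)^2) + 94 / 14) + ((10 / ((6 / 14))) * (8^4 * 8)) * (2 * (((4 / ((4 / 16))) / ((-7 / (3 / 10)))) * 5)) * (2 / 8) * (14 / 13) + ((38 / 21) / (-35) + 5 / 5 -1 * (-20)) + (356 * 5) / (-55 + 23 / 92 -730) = -42335900666876 / 29993145 + sqrt(287) / 4375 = -1411519.22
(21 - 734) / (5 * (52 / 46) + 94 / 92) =-32798 / 307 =-106.83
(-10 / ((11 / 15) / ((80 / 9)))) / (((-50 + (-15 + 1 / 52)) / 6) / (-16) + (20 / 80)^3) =-6656000 / 38027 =-175.03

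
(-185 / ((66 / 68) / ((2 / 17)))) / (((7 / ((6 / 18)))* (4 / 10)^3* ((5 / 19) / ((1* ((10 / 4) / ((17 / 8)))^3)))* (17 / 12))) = -1406000000 / 19293351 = -72.87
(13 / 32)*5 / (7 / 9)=2.61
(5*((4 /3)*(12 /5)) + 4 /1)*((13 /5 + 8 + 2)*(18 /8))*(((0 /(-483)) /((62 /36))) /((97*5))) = 0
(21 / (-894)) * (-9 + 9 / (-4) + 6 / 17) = 5187 / 20264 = 0.26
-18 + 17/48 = -847/48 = -17.65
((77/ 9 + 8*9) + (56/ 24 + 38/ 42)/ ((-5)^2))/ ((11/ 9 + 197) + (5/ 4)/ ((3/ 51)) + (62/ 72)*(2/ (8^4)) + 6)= 1041031168/ 2909138225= 0.36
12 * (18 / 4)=54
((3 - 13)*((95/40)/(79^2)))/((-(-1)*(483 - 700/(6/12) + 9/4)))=95/22835819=0.00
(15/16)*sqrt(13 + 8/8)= 15*sqrt(14)/16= 3.51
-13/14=-0.93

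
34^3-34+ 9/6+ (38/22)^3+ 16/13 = 1359250455/34606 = 39277.88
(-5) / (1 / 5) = -25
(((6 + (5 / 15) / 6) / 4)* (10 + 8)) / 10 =109 / 40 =2.72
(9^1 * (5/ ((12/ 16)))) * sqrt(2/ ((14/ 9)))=68.03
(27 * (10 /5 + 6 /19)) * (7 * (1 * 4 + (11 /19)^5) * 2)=167408514504 /47045881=3558.41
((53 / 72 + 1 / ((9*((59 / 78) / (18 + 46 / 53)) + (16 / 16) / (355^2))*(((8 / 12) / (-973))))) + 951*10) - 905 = 15528968790193 / 3404927592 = 4560.73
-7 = -7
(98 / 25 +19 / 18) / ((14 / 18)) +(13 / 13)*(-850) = -295261 / 350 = -843.60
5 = 5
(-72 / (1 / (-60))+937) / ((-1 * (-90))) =5257 / 90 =58.41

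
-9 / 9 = -1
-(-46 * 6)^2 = -76176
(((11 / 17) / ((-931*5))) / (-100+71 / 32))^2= 123904 / 61312403287962225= 0.00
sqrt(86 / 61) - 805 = -805+sqrt(5246) / 61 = -803.81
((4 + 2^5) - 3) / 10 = 33 / 10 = 3.30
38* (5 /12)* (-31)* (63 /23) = -61845 /46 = -1344.46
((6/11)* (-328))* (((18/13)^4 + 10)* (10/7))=-1098104640/314171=-3495.25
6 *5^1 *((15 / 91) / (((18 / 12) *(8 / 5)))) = 2.06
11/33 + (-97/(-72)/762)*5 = 18773/54864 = 0.34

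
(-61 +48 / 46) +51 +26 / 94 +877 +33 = 974327 / 1081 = 901.32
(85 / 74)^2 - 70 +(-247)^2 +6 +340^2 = 966767645 / 5476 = 176546.32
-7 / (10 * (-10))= 7 / 100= 0.07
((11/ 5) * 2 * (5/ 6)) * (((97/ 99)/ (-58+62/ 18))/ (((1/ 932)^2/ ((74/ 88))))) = -779372884/ 16203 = -48100.53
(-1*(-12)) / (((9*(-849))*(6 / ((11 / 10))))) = -11 / 38205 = -0.00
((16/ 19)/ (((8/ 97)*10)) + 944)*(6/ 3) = 179554/ 95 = 1890.04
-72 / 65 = -1.11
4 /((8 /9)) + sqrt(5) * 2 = 2 * sqrt(5) + 9 /2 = 8.97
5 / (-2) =-5 / 2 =-2.50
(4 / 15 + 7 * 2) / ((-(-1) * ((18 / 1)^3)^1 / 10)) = 107 / 4374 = 0.02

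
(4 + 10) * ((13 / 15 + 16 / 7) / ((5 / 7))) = 4634 / 75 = 61.79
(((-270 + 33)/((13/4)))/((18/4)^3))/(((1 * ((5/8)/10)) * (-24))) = 5056/9477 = 0.53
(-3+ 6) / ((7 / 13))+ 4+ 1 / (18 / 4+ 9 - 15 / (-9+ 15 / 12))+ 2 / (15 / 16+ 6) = 2459917 / 247863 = 9.92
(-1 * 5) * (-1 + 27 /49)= 110 /49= 2.24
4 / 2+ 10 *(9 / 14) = 59 / 7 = 8.43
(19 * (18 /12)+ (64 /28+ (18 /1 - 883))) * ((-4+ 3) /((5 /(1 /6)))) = 3893 /140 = 27.81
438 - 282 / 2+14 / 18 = 2680 / 9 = 297.78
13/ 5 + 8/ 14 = 111/ 35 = 3.17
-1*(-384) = 384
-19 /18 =-1.06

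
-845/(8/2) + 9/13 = -10949/52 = -210.56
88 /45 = 1.96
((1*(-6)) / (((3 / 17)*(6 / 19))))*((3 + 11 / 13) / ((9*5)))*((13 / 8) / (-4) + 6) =-289085 / 5616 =-51.48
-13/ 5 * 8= -104/ 5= -20.80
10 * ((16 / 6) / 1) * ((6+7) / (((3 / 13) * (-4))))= -3380 / 9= -375.56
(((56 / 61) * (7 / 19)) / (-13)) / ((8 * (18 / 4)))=-98 / 135603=-0.00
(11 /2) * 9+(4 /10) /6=1487 /30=49.57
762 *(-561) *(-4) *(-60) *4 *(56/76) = -5745358080/19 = -302387267.37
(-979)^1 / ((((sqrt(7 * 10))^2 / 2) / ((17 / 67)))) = -16643 / 2345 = -7.10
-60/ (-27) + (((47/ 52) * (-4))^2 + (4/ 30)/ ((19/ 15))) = 445001/ 28899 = 15.40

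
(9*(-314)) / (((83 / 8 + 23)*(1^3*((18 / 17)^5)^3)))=-449400419087041079501 / 12509396143051954176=-35.93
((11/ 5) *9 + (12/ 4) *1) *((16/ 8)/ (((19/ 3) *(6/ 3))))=18/ 5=3.60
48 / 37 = 1.30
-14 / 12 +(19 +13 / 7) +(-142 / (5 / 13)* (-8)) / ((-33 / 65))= -892893 / 154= -5798.01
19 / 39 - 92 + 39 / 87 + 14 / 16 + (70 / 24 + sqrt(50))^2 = 9.57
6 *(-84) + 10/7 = -3518/7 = -502.57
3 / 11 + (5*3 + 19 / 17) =3065 / 187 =16.39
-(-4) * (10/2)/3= 20/3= 6.67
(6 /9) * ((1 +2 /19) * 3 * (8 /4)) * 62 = 5208 /19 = 274.11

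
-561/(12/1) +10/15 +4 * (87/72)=-165/4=-41.25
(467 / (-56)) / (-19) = 467 / 1064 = 0.44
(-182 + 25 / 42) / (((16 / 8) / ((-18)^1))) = 22857 / 14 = 1632.64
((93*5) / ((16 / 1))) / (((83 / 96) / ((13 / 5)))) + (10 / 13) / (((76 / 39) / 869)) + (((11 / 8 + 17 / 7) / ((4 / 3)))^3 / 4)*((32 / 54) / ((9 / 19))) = 1939442102775 / 4431142912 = 437.68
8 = 8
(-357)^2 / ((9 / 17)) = 240737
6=6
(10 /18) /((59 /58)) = 290 /531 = 0.55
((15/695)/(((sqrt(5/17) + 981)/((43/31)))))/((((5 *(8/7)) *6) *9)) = 557753/5639664703040 - 301 *sqrt(85)/50756982327360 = 0.00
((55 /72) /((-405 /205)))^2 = 5085025 /34012224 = 0.15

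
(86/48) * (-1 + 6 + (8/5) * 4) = 817/40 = 20.42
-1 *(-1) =1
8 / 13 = 0.62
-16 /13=-1.23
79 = 79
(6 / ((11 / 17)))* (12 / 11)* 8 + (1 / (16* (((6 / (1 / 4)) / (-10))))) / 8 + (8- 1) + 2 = 89.92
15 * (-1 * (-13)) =195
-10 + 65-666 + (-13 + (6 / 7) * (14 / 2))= -618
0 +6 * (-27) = -162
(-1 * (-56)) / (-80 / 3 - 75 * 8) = -21 / 235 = -0.09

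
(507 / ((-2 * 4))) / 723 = -169 / 1928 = -0.09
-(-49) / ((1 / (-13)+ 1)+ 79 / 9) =5733 / 1135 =5.05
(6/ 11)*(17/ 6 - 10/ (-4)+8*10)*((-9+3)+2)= -2048/ 11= -186.18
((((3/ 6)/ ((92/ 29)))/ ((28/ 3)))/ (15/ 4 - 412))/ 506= -87/ 1064271824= -0.00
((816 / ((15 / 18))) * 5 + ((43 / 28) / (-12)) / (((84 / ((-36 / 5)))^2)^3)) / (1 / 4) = 1008016631989551 / 51471437500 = 19584.00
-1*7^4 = -2401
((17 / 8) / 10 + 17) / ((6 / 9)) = 4131 / 160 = 25.82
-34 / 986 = -1 / 29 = -0.03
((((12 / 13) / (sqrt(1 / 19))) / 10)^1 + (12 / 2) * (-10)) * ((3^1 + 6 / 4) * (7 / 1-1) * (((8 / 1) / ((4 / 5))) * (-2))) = 32400-648 * sqrt(19) / 13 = 32182.73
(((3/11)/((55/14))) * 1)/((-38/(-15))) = 63/2299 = 0.03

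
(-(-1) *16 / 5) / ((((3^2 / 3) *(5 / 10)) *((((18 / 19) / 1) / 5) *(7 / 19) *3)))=5776 / 567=10.19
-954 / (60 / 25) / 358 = -795 / 716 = -1.11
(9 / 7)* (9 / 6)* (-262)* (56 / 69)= -9432 / 23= -410.09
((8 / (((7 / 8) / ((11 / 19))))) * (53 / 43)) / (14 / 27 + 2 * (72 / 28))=1.15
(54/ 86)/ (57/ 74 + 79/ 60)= 59940/ 199219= 0.30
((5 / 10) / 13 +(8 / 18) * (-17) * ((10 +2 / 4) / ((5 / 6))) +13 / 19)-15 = -270409 / 2470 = -109.48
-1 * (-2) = 2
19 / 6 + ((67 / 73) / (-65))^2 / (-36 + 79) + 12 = 88101319759 / 5808876450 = 15.17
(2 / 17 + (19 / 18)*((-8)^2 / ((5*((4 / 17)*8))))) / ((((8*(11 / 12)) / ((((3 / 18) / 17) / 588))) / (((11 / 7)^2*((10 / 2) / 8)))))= 61391 / 2398080384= 0.00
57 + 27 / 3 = 66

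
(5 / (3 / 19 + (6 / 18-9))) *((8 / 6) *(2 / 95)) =-8 / 485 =-0.02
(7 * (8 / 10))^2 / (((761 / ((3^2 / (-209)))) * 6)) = -1176 / 3976225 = -0.00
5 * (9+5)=70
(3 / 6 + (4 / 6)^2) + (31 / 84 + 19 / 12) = 365 / 126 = 2.90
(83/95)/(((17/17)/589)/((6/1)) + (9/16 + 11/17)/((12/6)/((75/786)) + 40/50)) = 1142164992/73037795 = 15.64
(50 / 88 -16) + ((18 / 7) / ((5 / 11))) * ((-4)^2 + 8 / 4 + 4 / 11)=136219 / 1540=88.45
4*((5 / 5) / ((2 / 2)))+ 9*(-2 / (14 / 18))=-134 / 7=-19.14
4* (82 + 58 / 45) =14992 / 45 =333.16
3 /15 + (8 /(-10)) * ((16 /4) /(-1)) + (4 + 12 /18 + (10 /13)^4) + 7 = 6604786 /428415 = 15.42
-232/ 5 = -46.40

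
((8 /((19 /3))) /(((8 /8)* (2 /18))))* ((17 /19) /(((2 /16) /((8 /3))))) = 78336 /361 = 217.00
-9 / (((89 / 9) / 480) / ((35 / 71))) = -1360800 / 6319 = -215.35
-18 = -18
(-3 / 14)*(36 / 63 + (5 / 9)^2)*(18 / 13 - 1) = -0.07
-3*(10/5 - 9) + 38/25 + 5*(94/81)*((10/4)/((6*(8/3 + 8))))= 2947967/129600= 22.75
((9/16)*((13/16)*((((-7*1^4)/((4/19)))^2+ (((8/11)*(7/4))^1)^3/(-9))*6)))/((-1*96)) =-2754084151/87228416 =-31.57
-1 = -1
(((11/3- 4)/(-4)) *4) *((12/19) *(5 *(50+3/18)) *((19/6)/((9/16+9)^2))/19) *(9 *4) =1541120/444771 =3.46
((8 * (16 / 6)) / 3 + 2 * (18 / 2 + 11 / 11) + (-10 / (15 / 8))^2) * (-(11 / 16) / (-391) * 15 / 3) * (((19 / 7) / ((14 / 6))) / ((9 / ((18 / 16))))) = 130625 / 1839264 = 0.07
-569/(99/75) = -14225/33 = -431.06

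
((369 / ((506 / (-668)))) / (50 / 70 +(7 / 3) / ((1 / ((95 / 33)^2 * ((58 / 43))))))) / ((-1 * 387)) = 28469826 / 606083465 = 0.05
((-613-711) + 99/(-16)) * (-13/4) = 276679/64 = 4323.11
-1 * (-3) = 3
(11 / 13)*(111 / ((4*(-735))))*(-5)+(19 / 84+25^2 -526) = 379853 / 3822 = 99.39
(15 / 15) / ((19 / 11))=11 / 19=0.58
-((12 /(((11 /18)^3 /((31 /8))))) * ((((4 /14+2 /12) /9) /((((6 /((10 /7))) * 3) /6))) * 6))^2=-3641837889600 /4253517961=-856.19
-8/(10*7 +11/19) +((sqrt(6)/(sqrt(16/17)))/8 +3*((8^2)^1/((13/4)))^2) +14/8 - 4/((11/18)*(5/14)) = sqrt(102)/32 +57171124837/49858380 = 1146.99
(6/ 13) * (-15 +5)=-60/ 13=-4.62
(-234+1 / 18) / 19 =-4211 / 342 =-12.31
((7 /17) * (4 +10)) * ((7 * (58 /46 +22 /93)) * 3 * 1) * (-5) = -10986290 /12121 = -906.38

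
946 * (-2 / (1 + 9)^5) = -473 / 25000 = -0.02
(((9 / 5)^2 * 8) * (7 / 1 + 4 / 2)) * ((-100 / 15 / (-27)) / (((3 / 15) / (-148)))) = -42624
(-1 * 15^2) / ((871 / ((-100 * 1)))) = 22500 / 871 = 25.83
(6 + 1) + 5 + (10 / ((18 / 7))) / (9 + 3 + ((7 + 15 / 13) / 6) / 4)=2032 / 165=12.32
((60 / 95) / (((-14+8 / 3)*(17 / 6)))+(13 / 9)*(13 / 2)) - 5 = 431845 / 98838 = 4.37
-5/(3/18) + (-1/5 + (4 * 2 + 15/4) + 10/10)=-349/20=-17.45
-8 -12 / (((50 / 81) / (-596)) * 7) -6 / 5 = 288046 / 175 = 1645.98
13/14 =0.93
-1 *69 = -69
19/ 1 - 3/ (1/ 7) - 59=-61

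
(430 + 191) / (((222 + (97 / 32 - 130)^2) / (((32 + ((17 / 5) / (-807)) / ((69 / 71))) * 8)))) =218924802048 / 22508974465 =9.73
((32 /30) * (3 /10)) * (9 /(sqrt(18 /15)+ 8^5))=1179648 /13421772785-36 * sqrt(30) /67108863925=0.00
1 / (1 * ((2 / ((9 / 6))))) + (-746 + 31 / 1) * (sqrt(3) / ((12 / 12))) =3 / 4-715 * sqrt(3) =-1237.67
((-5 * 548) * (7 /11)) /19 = -19180 /209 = -91.77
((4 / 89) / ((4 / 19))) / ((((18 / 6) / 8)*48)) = 19 / 1602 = 0.01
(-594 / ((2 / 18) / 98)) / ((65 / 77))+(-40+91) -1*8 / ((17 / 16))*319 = -688393297 / 1105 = -622980.36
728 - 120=608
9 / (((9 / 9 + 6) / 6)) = 7.71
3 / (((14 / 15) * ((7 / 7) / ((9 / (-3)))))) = -9.64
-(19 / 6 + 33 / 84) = -299 / 84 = -3.56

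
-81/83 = -0.98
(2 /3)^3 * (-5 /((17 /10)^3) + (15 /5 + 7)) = 117680 /44217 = 2.66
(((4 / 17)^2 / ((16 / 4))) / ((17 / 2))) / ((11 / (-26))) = -0.00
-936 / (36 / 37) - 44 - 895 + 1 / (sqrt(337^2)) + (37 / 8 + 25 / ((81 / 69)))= -136490513 / 72792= -1875.08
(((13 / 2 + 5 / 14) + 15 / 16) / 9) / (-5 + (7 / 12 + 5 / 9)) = -873 / 3892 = -0.22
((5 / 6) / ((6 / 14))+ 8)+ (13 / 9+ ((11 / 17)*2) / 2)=3683 / 306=12.04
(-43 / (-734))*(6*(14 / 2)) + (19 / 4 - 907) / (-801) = 3.59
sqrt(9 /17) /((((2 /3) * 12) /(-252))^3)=-22741.99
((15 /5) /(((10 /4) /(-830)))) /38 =-498 /19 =-26.21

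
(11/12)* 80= 220/3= 73.33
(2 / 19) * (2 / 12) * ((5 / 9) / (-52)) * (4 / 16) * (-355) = 1775 / 106704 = 0.02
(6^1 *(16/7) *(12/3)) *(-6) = -329.14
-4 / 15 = -0.27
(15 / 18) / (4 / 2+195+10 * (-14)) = 5 / 342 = 0.01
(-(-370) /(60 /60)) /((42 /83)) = 15355 /21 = 731.19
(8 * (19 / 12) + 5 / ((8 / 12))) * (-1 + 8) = 847 / 6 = 141.17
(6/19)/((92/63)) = 189/874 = 0.22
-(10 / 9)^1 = -10 / 9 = -1.11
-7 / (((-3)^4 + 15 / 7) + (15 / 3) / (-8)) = -392 / 4621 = -0.08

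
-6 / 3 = -2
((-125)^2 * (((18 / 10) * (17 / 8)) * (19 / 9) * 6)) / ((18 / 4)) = 1009375 / 6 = 168229.17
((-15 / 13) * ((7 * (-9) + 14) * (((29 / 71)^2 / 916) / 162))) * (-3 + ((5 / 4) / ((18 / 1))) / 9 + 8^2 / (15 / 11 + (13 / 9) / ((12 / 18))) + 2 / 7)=0.00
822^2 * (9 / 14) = 3040578 / 7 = 434368.29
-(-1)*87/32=2.72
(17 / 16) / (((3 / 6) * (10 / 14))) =119 / 40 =2.98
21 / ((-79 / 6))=-126 / 79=-1.59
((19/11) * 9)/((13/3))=513/143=3.59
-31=-31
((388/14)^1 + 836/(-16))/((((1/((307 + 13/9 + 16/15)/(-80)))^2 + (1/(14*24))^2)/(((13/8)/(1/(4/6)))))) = -9095716362096/22864471081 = -397.81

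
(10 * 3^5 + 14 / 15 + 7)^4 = 1788349254038481121 / 50625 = 35325417363723.08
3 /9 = 1 /3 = 0.33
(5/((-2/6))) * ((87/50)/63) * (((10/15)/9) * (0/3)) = 0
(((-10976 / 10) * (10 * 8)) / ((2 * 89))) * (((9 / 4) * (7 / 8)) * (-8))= 691488 / 89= 7769.53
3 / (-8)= -3 / 8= -0.38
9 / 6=3 / 2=1.50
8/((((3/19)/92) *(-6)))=-6992/9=-776.89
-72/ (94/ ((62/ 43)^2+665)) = -510.95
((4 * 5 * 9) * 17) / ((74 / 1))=1530 / 37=41.35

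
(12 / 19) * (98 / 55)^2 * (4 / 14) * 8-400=-22726576 / 57475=-395.42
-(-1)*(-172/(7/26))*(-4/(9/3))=17888/21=851.81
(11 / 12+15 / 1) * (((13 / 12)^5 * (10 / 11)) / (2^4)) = 354584815 / 262766592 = 1.35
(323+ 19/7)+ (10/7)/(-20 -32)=59275/182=325.69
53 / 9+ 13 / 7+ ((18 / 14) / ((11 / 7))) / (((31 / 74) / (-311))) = -12882530 / 21483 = -599.66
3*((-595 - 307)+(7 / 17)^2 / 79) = -61780539 / 22831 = -2705.99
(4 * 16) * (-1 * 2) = -128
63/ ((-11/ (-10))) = 630/ 11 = 57.27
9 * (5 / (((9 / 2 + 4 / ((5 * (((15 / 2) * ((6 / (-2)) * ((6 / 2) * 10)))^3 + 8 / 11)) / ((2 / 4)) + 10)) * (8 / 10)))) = 1902946278375 / 152235702226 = 12.50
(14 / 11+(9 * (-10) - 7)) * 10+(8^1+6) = -10376 / 11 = -943.27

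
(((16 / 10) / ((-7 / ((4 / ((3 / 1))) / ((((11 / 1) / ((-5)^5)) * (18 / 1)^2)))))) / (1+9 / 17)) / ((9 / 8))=340000 / 2189187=0.16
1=1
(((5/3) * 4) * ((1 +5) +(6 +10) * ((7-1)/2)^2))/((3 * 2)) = 500/3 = 166.67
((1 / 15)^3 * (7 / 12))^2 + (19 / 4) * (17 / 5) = 26490037549 / 1640250000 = 16.15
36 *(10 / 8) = 45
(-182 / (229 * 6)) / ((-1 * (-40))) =-91 / 27480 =-0.00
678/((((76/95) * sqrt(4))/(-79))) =-133905/4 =-33476.25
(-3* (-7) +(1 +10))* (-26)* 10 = -8320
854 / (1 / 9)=7686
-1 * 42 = -42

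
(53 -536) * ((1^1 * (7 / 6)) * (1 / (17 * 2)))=-1127 / 68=-16.57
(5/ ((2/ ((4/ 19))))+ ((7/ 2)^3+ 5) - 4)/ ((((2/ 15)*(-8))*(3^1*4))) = -33745/ 9728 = -3.47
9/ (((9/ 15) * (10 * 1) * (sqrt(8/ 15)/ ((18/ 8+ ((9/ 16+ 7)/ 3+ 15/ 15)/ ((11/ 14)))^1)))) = 1777 * sqrt(30)/ 704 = 13.83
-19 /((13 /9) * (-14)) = 171 /182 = 0.94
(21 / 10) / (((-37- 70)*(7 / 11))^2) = 363 / 801430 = 0.00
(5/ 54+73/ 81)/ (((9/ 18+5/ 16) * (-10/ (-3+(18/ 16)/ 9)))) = 3703/ 10530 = 0.35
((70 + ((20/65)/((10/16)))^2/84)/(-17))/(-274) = 3105503/206640525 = 0.02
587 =587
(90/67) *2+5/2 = 695/134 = 5.19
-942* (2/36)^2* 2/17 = -157/459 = -0.34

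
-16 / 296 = -2 / 37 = -0.05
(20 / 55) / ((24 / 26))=13 / 33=0.39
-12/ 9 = -4/ 3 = -1.33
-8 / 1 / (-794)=4 / 397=0.01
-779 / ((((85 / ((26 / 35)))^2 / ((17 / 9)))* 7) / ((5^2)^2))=-526604 / 52479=-10.03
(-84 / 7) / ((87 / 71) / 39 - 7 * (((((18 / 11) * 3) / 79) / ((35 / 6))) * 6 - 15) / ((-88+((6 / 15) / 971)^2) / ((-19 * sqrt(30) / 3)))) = 173936820506832201403769225184 / 783617129672656511775227458860989 - 41656204571181901350369053728680 * sqrt(30) / 783617129672656511775227458860989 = -0.29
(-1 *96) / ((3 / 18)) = -576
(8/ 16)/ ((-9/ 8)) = -4/ 9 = -0.44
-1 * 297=-297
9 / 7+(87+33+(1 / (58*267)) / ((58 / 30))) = 121.29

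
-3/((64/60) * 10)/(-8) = 9/256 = 0.04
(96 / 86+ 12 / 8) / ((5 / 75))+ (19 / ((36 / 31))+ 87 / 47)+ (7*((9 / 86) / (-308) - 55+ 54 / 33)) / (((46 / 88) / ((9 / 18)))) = -250882915 / 836694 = -299.85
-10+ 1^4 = -9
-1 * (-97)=97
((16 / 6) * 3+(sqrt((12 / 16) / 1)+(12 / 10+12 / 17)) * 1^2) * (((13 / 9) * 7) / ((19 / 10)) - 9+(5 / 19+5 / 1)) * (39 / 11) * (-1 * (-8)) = 14092 * sqrt(3) / 627+23730928 / 53295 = 484.20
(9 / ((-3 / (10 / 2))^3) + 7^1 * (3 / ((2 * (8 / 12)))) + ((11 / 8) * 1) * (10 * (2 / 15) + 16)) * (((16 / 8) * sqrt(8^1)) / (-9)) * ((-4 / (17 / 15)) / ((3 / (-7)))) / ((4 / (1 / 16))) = 875 * sqrt(2) / 7344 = 0.17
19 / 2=9.50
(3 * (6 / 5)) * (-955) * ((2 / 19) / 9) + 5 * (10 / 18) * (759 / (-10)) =-28619 / 114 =-251.04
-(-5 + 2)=3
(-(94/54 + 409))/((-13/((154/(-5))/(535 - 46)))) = -341572/171639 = -1.99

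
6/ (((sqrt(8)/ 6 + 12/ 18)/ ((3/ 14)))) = 27/ 7 - 27 * sqrt(2)/ 14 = 1.13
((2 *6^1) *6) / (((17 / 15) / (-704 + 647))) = -61560 / 17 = -3621.18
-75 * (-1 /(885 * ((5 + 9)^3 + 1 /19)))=95 /3076083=0.00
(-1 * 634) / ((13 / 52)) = -2536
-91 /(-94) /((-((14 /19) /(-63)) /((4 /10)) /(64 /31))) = 497952 /7285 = 68.35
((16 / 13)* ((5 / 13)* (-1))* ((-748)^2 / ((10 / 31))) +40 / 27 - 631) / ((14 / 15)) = -18746556385 / 21294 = -880368.01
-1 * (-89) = 89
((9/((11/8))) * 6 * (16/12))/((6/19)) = 1824/11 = 165.82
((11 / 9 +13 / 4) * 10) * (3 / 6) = 805 / 36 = 22.36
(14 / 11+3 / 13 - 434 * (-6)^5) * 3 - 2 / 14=10134480724 / 1001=10124356.37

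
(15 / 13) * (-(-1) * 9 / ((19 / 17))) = 2295 / 247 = 9.29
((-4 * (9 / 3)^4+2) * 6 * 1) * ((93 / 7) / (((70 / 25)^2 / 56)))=-1283400 / 7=-183342.86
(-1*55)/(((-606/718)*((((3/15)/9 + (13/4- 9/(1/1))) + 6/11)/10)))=-130317000/1036361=-125.74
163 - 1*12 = 151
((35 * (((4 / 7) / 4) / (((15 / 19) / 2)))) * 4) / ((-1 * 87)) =-152 / 261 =-0.58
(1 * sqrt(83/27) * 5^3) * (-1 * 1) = -125 * sqrt(249)/9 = -219.16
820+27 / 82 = 67267 / 82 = 820.33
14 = 14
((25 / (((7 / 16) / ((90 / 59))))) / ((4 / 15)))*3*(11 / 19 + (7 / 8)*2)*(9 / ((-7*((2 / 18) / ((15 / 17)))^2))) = -49822593750 / 269059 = -185173.49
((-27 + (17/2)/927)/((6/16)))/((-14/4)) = 400328/19467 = 20.56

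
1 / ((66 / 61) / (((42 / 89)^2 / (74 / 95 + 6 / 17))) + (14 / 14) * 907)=14481705 / 13214544169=0.00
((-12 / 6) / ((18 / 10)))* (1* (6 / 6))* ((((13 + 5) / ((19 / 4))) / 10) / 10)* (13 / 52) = -1 / 95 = -0.01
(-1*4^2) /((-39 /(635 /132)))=1.97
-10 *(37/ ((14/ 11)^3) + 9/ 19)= -4801945/ 26068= -184.21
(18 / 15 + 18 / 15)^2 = 144 / 25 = 5.76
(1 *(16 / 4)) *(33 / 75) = 44 / 25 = 1.76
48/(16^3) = 3/256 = 0.01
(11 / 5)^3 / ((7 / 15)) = 3993 / 175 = 22.82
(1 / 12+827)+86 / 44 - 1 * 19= 106925 / 132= 810.04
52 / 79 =0.66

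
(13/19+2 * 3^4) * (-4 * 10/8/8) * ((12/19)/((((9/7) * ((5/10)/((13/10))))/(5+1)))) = -281281/361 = -779.17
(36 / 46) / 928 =9 / 10672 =0.00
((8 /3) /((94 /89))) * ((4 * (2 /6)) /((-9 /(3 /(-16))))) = 89 /1269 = 0.07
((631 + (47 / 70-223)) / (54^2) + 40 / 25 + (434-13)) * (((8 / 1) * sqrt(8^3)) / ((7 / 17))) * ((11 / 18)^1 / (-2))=-64544709812 * sqrt(2) / 1607445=-56785.77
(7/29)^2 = 49/841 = 0.06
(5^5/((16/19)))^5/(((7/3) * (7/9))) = 19924245178699493408203125/51380224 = 387780426545035954.07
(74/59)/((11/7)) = 518/649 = 0.80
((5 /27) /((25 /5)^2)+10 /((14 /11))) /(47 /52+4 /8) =386464 /68985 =5.60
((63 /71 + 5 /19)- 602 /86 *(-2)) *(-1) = -15.15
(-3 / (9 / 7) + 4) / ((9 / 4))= 20 / 27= 0.74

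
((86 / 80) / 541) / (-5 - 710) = -43 / 15472600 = -0.00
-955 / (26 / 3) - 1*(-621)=510.81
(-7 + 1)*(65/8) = -195/4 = -48.75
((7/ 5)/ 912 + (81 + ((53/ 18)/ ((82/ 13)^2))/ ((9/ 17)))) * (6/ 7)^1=2399055877/ 34494120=69.55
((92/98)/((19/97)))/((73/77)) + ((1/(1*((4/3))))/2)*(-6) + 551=21507583/38836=553.81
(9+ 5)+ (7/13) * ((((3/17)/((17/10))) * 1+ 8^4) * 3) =24911852/3757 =6630.78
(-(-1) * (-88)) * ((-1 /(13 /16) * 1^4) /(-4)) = -352 /13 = -27.08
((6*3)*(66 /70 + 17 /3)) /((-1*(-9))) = 1388 /105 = 13.22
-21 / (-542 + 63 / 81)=0.04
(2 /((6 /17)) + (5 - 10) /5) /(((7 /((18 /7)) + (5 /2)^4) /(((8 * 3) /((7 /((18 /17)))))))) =41472 /102289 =0.41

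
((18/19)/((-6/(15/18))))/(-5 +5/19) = 1/36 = 0.03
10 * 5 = 50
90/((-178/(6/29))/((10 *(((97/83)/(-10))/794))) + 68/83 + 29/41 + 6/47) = 837770958/5440986284599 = 0.00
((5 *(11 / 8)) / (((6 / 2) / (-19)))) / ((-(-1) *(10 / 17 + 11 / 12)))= -17765 / 614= -28.93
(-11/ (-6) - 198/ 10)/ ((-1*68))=539/ 2040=0.26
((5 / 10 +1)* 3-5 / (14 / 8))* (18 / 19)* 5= 1035 / 133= 7.78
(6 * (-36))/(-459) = 8/17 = 0.47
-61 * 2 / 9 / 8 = -61 / 36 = -1.69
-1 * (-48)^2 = -2304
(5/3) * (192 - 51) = 235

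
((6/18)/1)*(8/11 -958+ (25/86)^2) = -77873005/244068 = -319.06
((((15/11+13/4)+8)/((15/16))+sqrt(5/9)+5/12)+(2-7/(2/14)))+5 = -3713/132+sqrt(5)/3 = -27.38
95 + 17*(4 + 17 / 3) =259.33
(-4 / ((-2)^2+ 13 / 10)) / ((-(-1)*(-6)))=20 / 159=0.13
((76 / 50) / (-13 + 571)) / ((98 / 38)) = 361 / 341775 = 0.00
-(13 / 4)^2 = -169 / 16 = -10.56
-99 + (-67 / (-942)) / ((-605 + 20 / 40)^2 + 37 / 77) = -5248074588647 / 53010854535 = -99.00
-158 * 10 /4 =-395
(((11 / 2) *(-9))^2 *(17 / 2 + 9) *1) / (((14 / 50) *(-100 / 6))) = -147015 / 16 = -9188.44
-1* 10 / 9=-10 / 9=-1.11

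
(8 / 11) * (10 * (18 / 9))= 160 / 11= 14.55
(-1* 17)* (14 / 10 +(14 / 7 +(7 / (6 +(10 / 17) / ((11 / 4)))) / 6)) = -303739 / 4980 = -60.99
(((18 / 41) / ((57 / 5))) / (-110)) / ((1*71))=-3 / 608399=-0.00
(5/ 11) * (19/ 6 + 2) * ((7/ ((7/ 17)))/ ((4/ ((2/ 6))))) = 2635/ 792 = 3.33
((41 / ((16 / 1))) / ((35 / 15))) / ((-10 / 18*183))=-369 / 34160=-0.01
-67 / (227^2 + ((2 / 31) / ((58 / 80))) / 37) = -2228621 / 1714009207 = -0.00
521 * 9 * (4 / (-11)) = -18756 / 11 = -1705.09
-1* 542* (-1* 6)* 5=16260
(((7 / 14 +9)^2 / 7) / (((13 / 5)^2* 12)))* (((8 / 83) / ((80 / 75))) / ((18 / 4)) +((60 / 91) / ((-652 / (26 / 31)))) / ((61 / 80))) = 91969758875 / 30507210757296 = 0.00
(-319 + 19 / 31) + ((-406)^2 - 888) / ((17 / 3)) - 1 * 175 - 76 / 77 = 67880613 / 2387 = 28437.63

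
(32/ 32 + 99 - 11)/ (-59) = -89/ 59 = -1.51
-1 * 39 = -39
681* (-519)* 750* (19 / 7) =-5036505750 / 7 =-719500821.43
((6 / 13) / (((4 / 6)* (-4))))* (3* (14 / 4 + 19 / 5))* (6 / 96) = -1971 / 8320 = -0.24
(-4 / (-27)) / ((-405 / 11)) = -44 / 10935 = -0.00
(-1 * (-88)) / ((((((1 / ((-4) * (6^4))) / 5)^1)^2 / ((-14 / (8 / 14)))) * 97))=-1448500838400 / 97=-14932998334.02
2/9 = 0.22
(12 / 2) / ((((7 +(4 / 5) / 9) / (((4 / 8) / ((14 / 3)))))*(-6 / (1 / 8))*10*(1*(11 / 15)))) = -405 / 1572032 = -0.00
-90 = -90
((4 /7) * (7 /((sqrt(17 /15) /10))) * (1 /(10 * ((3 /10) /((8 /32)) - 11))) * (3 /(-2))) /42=5 * sqrt(255) /5831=0.01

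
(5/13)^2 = 25/169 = 0.15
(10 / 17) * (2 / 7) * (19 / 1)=380 / 119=3.19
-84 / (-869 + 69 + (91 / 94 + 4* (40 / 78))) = 307944 / 2921731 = 0.11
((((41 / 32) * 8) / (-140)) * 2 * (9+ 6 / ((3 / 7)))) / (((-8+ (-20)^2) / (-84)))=2829 / 3920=0.72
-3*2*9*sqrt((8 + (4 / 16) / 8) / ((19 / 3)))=-27*sqrt(29298) / 76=-60.81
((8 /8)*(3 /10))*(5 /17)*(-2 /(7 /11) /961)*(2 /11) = -6 /114359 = -0.00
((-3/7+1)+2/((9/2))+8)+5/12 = 2377/252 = 9.43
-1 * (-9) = 9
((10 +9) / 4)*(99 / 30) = 627 / 40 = 15.68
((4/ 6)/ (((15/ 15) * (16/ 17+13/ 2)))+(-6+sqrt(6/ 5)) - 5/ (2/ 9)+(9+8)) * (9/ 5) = -51963/ 2530+9 * sqrt(30)/ 25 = -18.57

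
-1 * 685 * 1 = -685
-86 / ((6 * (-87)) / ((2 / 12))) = 43 / 1566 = 0.03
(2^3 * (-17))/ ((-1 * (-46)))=-2.96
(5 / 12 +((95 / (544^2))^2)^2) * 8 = 9587408023655812203395 / 2876222407096670355456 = 3.33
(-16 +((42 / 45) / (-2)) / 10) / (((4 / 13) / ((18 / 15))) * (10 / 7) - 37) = 219037 / 500050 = 0.44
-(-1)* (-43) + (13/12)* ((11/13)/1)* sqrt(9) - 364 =-1617/4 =-404.25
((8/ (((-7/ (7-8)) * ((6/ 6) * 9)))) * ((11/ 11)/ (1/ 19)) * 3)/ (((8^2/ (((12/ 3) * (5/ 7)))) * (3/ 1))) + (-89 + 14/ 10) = -385841/ 4410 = -87.49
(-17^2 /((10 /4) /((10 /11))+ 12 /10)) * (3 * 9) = -156060 /79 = -1975.44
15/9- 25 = -70/3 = -23.33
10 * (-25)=-250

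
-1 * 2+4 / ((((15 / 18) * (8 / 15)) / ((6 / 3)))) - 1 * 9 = 7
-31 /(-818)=31 /818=0.04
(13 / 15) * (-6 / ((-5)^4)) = -26 / 3125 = -0.01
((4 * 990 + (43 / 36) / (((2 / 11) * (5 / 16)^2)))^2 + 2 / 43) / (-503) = -35306545472578 / 1094968125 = -32244.36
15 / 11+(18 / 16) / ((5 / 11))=1689 / 440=3.84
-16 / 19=-0.84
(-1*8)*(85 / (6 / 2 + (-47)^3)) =34 / 5191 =0.01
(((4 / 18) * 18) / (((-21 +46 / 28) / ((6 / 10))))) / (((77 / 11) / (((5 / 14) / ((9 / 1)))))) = -4 / 5691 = -0.00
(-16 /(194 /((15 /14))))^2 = 3600 /461041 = 0.01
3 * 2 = 6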